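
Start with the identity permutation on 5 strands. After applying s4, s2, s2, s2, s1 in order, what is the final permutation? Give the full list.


Starting with identity [1, 2, 3, 4, 5].
Apply generators in sequence:
  After s4: [1, 2, 3, 5, 4]
  After s2: [1, 3, 2, 5, 4]
  After s2: [1, 2, 3, 5, 4]
  After s2: [1, 3, 2, 5, 4]
  After s1: [3, 1, 2, 5, 4]
Final permutation: [3, 1, 2, 5, 4]

[3, 1, 2, 5, 4]


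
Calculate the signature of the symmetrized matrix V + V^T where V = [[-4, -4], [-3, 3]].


Step 1: V + V^T = [[-8, -7], [-7, 6]]
Step 2: trace = -2, det = -97
Step 3: Discriminant = (-2)^2 - 4*(-97) = 392
Step 4: Eigenvalues: 8.89949, -10.8995
Step 5: Signature = (# positive eigenvalues) - (# negative eigenvalues) = 0

0


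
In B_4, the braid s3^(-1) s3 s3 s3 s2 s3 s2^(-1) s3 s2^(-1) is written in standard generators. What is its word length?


The word length counts the number of generators (including inverses).
Listing each generator: s3^(-1), s3, s3, s3, s2, s3, s2^(-1), s3, s2^(-1)
There are 9 generators in this braid word.

9


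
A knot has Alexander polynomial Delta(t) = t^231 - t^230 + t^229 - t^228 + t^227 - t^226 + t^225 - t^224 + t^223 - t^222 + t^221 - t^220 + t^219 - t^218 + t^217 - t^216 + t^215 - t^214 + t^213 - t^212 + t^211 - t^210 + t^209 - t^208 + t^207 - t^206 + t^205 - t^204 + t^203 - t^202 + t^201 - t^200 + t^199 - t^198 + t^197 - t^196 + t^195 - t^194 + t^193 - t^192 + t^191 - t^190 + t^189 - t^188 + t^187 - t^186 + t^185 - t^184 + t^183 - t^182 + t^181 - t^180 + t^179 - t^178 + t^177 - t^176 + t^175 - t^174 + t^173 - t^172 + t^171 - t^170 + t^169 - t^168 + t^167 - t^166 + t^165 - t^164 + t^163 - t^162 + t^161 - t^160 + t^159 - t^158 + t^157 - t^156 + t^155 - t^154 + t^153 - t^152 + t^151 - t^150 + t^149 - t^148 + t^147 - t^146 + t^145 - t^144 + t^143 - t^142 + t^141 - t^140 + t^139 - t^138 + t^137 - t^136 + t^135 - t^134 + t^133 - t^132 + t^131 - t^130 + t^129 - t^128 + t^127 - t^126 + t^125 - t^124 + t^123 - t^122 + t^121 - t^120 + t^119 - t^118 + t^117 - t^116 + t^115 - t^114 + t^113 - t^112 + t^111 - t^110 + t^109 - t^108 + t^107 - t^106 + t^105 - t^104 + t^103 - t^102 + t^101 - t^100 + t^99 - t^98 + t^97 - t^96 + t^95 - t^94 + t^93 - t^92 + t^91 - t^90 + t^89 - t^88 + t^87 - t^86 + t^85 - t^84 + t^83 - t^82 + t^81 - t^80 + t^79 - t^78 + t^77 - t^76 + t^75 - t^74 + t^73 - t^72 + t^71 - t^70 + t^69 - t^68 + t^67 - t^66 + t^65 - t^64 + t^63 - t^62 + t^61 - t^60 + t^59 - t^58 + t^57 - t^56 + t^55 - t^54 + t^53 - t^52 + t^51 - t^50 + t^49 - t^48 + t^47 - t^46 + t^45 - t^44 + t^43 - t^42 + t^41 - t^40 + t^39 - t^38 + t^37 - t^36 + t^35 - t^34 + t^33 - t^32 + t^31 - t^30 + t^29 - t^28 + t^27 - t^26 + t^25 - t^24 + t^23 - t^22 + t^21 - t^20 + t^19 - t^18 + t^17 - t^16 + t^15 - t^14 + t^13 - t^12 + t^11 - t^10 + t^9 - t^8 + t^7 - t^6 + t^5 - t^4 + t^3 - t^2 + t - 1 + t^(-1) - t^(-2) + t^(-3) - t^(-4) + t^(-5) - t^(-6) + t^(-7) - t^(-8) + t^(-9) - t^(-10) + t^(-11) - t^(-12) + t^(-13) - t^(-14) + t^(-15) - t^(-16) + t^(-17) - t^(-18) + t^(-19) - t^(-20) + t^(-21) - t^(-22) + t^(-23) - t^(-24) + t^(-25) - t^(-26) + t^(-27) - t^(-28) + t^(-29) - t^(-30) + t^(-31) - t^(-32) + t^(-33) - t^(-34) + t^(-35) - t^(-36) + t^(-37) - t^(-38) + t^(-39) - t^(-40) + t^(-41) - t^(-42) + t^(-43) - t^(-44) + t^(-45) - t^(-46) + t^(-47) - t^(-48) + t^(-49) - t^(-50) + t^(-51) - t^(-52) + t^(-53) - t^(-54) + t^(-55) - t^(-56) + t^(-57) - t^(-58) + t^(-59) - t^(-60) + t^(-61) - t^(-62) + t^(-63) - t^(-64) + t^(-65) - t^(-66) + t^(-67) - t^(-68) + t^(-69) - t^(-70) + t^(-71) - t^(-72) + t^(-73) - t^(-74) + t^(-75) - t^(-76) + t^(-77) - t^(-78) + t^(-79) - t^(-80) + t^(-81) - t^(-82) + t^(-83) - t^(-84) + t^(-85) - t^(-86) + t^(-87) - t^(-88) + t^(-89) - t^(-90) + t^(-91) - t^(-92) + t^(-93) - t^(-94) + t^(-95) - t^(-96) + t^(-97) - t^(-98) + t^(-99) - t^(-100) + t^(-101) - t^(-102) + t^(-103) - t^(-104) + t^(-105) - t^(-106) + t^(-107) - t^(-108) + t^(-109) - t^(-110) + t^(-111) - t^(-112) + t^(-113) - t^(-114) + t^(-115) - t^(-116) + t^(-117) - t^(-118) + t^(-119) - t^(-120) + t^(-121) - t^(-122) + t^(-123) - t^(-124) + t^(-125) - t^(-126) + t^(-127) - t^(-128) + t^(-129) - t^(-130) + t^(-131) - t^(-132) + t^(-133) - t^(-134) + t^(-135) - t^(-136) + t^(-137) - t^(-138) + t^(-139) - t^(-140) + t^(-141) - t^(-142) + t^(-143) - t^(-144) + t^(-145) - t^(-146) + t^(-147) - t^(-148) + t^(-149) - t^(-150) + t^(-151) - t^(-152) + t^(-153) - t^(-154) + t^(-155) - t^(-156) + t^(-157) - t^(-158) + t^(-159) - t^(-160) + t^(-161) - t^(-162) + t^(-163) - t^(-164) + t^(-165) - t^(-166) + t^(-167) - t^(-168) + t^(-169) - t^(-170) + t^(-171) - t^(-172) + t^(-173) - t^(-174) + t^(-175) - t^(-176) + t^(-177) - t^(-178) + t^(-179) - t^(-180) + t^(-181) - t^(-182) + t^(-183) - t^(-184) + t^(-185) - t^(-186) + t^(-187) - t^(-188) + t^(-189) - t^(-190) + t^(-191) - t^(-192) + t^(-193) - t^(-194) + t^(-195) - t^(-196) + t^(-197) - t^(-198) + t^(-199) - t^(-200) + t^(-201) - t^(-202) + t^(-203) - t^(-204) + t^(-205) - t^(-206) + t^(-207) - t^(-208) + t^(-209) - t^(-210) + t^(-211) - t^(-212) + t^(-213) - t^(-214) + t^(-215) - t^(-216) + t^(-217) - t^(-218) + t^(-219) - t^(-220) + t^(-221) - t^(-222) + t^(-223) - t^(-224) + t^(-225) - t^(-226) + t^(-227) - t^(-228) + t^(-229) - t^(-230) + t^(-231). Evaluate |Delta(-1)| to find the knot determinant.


Step 1: The polynomial has 463 terms with alternating signs, exponents from 231 down to -231.
Step 2: Substitute t = -1. The i-th term has coefficient (-1)^i and exponent (m-i),
  so its value is (-1)^i * (-1)^(m-i) = (-1)^m = -1 for every i.
Step 3: All 463 terms equal -1, so Delta(-1) = 463 * (-1) = -463
Step 4: |Delta(-1)| = 463

463


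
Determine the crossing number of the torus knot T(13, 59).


For a torus knot T(p, q) with gcd(p,q)=1,
the crossing number is min(p*(q-1), q*(p-1)).
p*(q-1) = 13*58 = 754
q*(p-1) = 59*12 = 708
min(754, 708) = 708

708


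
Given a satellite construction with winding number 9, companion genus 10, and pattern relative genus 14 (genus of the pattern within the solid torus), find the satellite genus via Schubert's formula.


Schubert: g(satellite) = g_rel(pattern) + |winding| * g(companion),
where g_rel(pattern) is the genus of the pattern relative to the solid torus.
= 14 + 9 * 10
= 14 + 90 = 104

104


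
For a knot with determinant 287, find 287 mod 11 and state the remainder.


Step 1: A knot is p-colorable if and only if p divides its determinant.
Step 2: Compute 287 mod 11.
287 = 26 * 11 + 1
Step 3: 287 mod 11 = 1
Step 4: The knot is 11-colorable: no

1


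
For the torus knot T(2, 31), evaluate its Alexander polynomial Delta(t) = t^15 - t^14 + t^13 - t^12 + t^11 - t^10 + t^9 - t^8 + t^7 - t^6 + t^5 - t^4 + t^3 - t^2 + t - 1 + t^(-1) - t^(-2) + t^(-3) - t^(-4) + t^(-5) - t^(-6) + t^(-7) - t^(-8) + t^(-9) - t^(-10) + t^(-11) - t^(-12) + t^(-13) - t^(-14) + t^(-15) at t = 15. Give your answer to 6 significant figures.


Substituting t = 15 into Delta(t) = t^15 - t^14 + t^13 - t^12 + t^11 - t^10 + t^9 - t^8 + t^7 - t^6 + t^5 - t^4 + t^3 - t^2 + t - 1 + t^(-1) - t^(-2) + t^(-3) - t^(-4) + t^(-5) - t^(-6) + t^(-7) - t^(-8) + t^(-9) - t^(-10) + t^(-11) - t^(-12) + t^(-13) - t^(-14) + t^(-15):
Term values: (437893890380859392) + (-29192926025390624) + (1946195068359375) + (-129746337890625) + (8649755859375) + (-576650390625) + (38443359375) + (-2562890625) + (170859375) + (-11390625) + (759375) + (-50625) + (3375) + (-225) + (15) + (-1) + (0.0666667) + (-0.00444444) + (0.000296296) + (-1.97531e-05) + (1.31687e-06) + (-8.77915e-08) + (5.85277e-09) + (-3.90184e-10) + (2.60123e-11) + (-1.73415e-12) + (1.1561e-13) + (-7.70735e-15) + (5.13823e-16) + (-3.42549e-17) + (2.28366e-18)
Sum = 4.105255222e+17
Rounded to 6 significant figures: 4.10526e+17

4.10526e+17


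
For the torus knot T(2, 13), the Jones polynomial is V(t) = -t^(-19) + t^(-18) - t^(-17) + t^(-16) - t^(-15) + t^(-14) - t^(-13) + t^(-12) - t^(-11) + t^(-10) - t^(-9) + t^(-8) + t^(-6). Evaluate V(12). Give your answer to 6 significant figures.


Substituting t = 12 into V(t) = -t^(-19) + t^(-18) - t^(-17) + t^(-16) - t^(-15) + t^(-14) - t^(-13) + t^(-12) - t^(-11) + t^(-10) - t^(-9) + t^(-8) + t^(-6):
  (-)t^(-19) = -3.13009e-21
  (+)t^(-18) = 3.7561e-20
  (-)t^(-17) = -4.50732e-19
  (+)t^(-16) = 5.40879e-18
  (-)t^(-15) = -6.49055e-17
  (+)t^(-14) = 7.78866e-16
  (-)t^(-13) = -9.34639e-15
  (+)t^(-12) = 1.12157e-13
  (-)t^(-11) = -1.34588e-12
  (+)t^(-10) = 1.61506e-11
  (-)t^(-9) = -1.93807e-10
  (+)t^(-8) = 2.32568e-09
  (+)t^(-6) = 3.34898e-07
Sum = (-3.13009e-21) + (3.7561e-20) + (-4.50732e-19) + (5.40879e-18) + (-6.49055e-17) + (7.78866e-16) + (-9.34639e-15) + (1.12157e-13) + (-1.34588e-12) + (1.61506e-11) + (-1.93807e-10) + (2.32568e-09) + (3.34898e-07)
= 3.370447586e-07
Rounded to 6 significant figures: 3.37045e-07

3.37045e-07


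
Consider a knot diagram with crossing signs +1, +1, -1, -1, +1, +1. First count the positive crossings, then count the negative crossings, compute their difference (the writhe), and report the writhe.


Step 1: Count positive crossings (+1).
Positive crossings: 4
Step 2: Count negative crossings (-1).
Negative crossings: 2
Step 3: Writhe = (positive) - (negative)
w = 4 - 2 = 2
Step 4: |w| = 2, and w is positive

2


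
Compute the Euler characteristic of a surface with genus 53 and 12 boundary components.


chi = 2 - 2g - b
= 2 - 2*53 - 12
= 2 - 106 - 12 = -116

-116


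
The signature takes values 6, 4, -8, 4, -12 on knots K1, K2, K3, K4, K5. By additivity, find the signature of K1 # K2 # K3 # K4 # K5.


The signature is additive under connected sum.
signature(K1 # K2 # K3 # K4 # K5) = (6) + (4) + (-8) + (4) + (-12)
= -6

-6


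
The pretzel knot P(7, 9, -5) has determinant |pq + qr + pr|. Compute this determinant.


Step 1: Compute pq + qr + pr.
pq = 7*9 = 63
qr = 9*(-5) = -45
pr = 7*(-5) = -35
pq + qr + pr = 63 + (-45) + (-35) = -17
Step 2: Take absolute value.
det(P(7,9,-5)) = |-17| = 17

17


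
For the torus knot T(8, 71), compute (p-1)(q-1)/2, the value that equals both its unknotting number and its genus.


For a torus knot T(p,q), both the unknotting number and genus equal (p-1)(q-1)/2.
= (8-1)(71-1)/2
= 7*70/2
= 490/2 = 245

245


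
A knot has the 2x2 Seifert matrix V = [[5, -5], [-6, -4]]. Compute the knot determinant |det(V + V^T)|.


Step 1: Form V + V^T where V = [[5, -5], [-6, -4]]
  V^T = [[5, -6], [-5, -4]]
  V + V^T = [[10, -11], [-11, -8]]
Step 2: det(V + V^T) = 10*(-8) - (-11)*(-11)
  = -80 - 121 = -201
Step 3: Knot determinant = |det(V + V^T)| = |-201| = 201

201


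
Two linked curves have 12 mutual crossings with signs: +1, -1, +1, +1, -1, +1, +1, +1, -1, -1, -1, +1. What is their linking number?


Step 1: Count positive crossings: 7
Step 2: Count negative crossings: 5
Step 3: Sum of signs = 7 - 5 = 2
Step 4: Linking number = sum/2 = 2/2 = 1

1


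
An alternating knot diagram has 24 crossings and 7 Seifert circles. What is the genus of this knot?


For alternating knots, g = (c - s + 1)/2.
= (24 - 7 + 1)/2
= 18/2 = 9

9


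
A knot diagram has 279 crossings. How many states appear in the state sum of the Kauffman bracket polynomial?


Each crossing contributes 2 choices (A-smoothing or B-smoothing).
Total states = 2^279 = 971334446112864535459730953411759453321203419526069760625906204869452142602604249088

971334446112864535459730953411759453321203419526069760625906204869452142602604249088


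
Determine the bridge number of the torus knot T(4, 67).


The bridge number of T(p,q) is min(p,q).
min(4, 67) = 4

4


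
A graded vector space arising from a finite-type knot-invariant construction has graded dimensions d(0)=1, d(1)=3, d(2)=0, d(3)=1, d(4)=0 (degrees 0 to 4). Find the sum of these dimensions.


Total dimension = d(0) + d(1) + ... + d(4)
= 1 + 3 + 0 + 1 + 0
= 5

5


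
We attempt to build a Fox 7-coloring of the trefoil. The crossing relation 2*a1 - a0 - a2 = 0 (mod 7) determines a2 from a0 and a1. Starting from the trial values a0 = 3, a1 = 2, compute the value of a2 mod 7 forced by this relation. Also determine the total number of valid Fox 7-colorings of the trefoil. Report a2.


Step 1: Apply the given crossing relation 2*a1 - a0 - a2 = 0 (mod 7).
  a2 = 2*a1 - a0 mod 7
  a2 = 2*2 - 3 mod 7
  a2 = 4 - 3 mod 7
  a2 = 1 mod 7 = 1
Step 2: The trefoil has determinant 3.
  Number of Fox p-colorings (p prime) is p^2 if p = 3, else p.
  Since 7 does not divide 3, only trivial (constant) colorings exist.
  (So the trial a0 = 3, a1 = 2 with a0 != a1 does NOT extend to a valid coloring of the whole trefoil: the other two crossing relations require 3*(a1 - a0) = 0 (mod 7), which fails.)
  Total colorings = 7
Step 3: a2 = 1, total Fox 7-colorings = 7

1


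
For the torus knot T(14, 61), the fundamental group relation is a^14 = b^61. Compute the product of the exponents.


The relation is a^14 = b^61.
Product of exponents = 14 * 61
= 854

854


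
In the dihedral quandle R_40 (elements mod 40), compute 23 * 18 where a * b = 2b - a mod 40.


23 * 18 = 2*18 - 23 mod 40
= 36 - 23 mod 40
= 13 mod 40 = 13

13


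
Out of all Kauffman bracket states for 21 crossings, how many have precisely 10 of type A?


We choose which 10 of 21 crossings get A-smoothings.
C(21, 10) = 21! / (10! * 11!)
= 352716

352716


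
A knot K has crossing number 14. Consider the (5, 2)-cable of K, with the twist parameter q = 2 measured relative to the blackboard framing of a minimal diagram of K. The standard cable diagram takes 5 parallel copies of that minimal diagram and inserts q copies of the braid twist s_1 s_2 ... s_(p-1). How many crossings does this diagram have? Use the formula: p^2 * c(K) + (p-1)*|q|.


Step 1: Each of the c(K) crossings of the companion diagram becomes p*p = p^2 crossings among the p parallel strands, and each of the |q| twists s_1 s_2 ... s_(p-1) adds (p-1) crossings.
  Crossings = p^2 * c(K) + (p-1)*|q|
Step 2: = 5^2 * 14 + (5-1)*2
Step 3: = 25*14 + 4*2
Step 4: = 350 + 8 = 358

358


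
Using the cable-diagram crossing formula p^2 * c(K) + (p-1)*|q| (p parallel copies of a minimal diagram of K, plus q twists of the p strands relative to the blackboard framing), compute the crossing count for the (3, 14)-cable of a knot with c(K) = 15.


Step 1: Each of the c(K) crossings of the companion diagram becomes p*p = p^2 crossings among the p parallel strands, and each of the |q| twists s_1 s_2 ... s_(p-1) adds (p-1) crossings.
  Crossings = p^2 * c(K) + (p-1)*|q|
Step 2: = 3^2 * 15 + (3-1)*14
Step 3: = 9*15 + 2*14
Step 4: = 135 + 28 = 163

163


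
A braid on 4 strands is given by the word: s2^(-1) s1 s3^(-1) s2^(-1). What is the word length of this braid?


The word length counts the number of generators (including inverses).
Listing each generator: s2^(-1), s1, s3^(-1), s2^(-1)
There are 4 generators in this braid word.

4


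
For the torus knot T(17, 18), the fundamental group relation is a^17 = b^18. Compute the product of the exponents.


The relation is a^17 = b^18.
Product of exponents = 17 * 18
= 306

306


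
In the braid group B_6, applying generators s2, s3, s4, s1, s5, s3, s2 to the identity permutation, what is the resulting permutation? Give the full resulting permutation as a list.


Starting with identity [1, 2, 3, 4, 5, 6].
Apply generators in sequence:
  After s2: [1, 3, 2, 4, 5, 6]
  After s3: [1, 3, 4, 2, 5, 6]
  After s4: [1, 3, 4, 5, 2, 6]
  After s1: [3, 1, 4, 5, 2, 6]
  After s5: [3, 1, 4, 5, 6, 2]
  After s3: [3, 1, 5, 4, 6, 2]
  After s2: [3, 5, 1, 4, 6, 2]
Final permutation: [3, 5, 1, 4, 6, 2]

[3, 5, 1, 4, 6, 2]


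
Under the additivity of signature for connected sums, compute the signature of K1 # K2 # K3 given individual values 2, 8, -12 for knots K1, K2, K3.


The signature is additive under connected sum.
signature(K1 # K2 # K3) = (2) + (8) + (-12)
= -2

-2


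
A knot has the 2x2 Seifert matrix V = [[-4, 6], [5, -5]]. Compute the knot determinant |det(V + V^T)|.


Step 1: Form V + V^T where V = [[-4, 6], [5, -5]]
  V^T = [[-4, 5], [6, -5]]
  V + V^T = [[-8, 11], [11, -10]]
Step 2: det(V + V^T) = (-8)*(-10) - 11*11
  = 80 - 121 = -41
Step 3: Knot determinant = |det(V + V^T)| = |-41| = 41

41


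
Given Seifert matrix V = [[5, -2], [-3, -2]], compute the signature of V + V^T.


Step 1: V + V^T = [[10, -5], [-5, -4]]
Step 2: trace = 6, det = -65
Step 3: Discriminant = 6^2 - 4*(-65) = 296
Step 4: Eigenvalues: 11.6023, -5.60233
Step 5: Signature = (# positive eigenvalues) - (# negative eigenvalues) = 0

0


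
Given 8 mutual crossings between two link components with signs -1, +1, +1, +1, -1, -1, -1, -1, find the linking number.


Step 1: Count positive crossings: 3
Step 2: Count negative crossings: 5
Step 3: Sum of signs = 3 - 5 = -2
Step 4: Linking number = sum/2 = -2/2 = -1

-1


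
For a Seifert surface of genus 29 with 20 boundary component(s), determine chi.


chi = 2 - 2g - b
= 2 - 2*29 - 20
= 2 - 58 - 20 = -76

-76


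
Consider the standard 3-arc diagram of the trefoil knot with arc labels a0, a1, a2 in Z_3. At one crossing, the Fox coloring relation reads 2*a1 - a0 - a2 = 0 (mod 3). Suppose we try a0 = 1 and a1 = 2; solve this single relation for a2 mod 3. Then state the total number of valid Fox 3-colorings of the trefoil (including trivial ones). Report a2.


Step 1: Apply the given crossing relation 2*a1 - a0 - a2 = 0 (mod 3).
  a2 = 2*a1 - a0 mod 3
  a2 = 2*2 - 1 mod 3
  a2 = 4 - 1 mod 3
  a2 = 3 mod 3 = 0
Step 2: The trefoil has determinant 3.
  Number of Fox p-colorings (p prime) is p^2 if p = 3, else p.
  Since p = 3 divides det = 3, the trefoil is 3-colorable.
  (Indeed for p = 3 any choice of a0, a1 extends to a valid coloring; the trial (a0, a1, a2) = (1, 2, 0) satisfies all three crossing relations.)
  Total colorings = 3^2 = 9
Step 3: a2 = 0, total Fox 3-colorings = 9

0


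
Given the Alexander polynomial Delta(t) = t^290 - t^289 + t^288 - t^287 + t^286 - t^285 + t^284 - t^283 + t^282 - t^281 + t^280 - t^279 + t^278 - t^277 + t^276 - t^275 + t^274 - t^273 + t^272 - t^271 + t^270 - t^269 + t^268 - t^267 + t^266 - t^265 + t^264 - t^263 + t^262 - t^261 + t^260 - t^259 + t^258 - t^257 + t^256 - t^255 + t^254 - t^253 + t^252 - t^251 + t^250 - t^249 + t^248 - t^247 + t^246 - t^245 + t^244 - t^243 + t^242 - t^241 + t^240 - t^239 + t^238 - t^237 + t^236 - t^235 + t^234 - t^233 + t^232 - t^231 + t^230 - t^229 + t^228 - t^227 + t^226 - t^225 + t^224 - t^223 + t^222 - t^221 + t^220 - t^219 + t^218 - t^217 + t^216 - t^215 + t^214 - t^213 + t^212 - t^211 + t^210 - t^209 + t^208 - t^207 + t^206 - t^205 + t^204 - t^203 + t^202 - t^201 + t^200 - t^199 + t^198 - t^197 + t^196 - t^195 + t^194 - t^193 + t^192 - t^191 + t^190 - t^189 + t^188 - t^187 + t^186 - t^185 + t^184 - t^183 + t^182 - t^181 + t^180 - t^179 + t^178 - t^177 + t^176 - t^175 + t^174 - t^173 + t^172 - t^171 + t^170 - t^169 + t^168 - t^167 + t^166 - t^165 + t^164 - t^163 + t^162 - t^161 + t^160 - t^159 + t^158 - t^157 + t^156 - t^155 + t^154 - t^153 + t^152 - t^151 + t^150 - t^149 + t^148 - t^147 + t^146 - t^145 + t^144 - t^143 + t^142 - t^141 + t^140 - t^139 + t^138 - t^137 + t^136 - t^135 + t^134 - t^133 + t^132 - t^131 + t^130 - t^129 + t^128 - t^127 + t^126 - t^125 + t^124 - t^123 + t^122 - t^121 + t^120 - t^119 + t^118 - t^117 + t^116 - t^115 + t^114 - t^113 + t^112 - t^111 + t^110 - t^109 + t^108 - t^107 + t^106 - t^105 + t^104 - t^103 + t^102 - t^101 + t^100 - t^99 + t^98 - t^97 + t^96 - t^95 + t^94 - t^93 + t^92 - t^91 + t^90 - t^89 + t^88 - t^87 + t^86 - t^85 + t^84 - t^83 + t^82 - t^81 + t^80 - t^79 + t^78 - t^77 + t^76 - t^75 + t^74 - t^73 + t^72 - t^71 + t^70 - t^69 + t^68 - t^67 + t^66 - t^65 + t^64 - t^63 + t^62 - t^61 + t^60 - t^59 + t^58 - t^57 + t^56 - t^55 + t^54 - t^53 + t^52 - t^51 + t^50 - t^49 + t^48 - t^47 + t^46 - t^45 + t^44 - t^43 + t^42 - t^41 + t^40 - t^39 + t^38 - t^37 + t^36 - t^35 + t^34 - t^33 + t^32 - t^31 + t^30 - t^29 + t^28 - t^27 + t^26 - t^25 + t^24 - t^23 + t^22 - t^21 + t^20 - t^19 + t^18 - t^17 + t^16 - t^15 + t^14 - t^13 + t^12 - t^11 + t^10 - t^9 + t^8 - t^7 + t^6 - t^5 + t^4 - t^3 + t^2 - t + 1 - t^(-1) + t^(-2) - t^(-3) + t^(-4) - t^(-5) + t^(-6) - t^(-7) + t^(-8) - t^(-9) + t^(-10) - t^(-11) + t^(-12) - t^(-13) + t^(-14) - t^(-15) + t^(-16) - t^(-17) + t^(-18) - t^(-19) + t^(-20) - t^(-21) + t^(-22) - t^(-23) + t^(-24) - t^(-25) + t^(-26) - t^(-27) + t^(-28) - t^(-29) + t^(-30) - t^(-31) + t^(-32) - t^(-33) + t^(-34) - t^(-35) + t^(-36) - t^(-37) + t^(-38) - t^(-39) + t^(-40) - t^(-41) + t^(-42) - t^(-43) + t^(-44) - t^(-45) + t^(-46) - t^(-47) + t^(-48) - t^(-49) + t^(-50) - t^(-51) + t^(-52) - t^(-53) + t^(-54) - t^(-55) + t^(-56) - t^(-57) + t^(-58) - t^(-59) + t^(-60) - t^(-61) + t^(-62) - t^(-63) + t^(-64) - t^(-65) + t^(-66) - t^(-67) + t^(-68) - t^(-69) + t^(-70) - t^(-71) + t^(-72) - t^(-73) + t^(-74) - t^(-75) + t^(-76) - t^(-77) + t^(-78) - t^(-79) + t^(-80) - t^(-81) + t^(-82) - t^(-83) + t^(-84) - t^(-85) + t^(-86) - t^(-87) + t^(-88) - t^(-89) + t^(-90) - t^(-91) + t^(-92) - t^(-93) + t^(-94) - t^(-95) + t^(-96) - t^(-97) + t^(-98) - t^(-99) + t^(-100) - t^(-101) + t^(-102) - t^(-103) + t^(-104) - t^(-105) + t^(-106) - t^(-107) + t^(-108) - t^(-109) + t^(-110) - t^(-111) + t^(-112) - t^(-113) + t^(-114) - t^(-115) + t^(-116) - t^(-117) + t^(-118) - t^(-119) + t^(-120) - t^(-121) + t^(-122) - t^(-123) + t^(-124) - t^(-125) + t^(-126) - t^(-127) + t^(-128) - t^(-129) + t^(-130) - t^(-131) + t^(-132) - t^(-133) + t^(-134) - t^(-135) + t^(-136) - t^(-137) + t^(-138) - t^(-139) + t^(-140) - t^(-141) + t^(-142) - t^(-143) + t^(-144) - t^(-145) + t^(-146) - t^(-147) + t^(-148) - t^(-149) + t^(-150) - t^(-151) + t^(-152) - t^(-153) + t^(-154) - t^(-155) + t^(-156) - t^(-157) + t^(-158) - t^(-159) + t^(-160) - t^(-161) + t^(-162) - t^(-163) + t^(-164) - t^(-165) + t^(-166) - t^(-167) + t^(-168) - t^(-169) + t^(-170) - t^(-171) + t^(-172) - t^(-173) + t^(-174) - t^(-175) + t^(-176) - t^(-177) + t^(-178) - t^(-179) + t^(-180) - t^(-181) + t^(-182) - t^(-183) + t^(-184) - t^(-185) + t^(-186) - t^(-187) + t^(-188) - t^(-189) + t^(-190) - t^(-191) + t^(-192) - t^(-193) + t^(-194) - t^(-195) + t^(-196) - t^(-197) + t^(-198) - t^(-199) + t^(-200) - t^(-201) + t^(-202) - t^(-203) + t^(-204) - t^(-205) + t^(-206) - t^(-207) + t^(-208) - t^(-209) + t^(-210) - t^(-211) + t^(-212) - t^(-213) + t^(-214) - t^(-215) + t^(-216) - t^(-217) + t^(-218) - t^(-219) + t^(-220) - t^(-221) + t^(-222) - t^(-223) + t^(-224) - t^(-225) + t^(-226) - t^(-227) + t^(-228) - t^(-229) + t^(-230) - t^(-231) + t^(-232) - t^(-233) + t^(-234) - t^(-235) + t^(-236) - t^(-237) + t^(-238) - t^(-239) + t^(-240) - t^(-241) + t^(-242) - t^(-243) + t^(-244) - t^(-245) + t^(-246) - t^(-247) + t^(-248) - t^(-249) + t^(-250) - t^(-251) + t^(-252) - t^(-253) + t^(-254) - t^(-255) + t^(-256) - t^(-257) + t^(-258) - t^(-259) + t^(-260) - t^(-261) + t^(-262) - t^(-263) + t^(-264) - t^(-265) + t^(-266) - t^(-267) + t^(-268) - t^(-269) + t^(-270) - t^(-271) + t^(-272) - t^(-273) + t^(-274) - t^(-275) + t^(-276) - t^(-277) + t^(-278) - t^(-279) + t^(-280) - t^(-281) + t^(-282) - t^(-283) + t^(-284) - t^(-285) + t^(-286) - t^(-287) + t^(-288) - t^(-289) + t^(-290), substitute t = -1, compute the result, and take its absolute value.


Step 1: The polynomial has 581 terms with alternating signs, exponents from 290 down to -290.
Step 2: Substitute t = -1. The i-th term has coefficient (-1)^i and exponent (m-i),
  so its value is (-1)^i * (-1)^(m-i) = (-1)^m = 1 for every i.
Step 3: All 581 terms equal 1, so Delta(-1) = 581 * (1) = 581
Step 4: |Delta(-1)| = 581

581


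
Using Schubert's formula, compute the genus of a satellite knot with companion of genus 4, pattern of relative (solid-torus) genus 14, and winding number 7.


Schubert: g(satellite) = g_rel(pattern) + |winding| * g(companion),
where g_rel(pattern) is the genus of the pattern relative to the solid torus.
= 14 + 7 * 4
= 14 + 28 = 42

42


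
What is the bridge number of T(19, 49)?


The bridge number of T(p,q) is min(p,q).
min(19, 49) = 19

19


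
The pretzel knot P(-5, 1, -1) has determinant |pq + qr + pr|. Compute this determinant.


Step 1: Compute pq + qr + pr.
pq = (-5)*1 = -5
qr = 1*(-1) = -1
pr = (-5)*(-1) = 5
pq + qr + pr = -5 + (-1) + 5 = -1
Step 2: Take absolute value.
det(P(-5,1,-1)) = |-1| = 1

1


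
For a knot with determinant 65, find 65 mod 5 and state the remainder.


Step 1: A knot is p-colorable if and only if p divides its determinant.
Step 2: Compute 65 mod 5.
65 = 13 * 5 + 0
Step 3: 65 mod 5 = 0
Step 4: The knot is 5-colorable: yes

0


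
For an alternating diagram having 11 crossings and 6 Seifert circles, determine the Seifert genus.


For alternating knots, g = (c - s + 1)/2.
= (11 - 6 + 1)/2
= 6/2 = 3

3


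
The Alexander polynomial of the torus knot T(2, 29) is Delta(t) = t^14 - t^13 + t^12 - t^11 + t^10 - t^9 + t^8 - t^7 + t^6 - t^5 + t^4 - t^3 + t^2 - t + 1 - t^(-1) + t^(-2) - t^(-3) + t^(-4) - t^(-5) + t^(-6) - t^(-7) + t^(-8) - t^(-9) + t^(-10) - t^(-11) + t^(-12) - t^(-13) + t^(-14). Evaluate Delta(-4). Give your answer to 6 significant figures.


Substituting t = -4 into Delta(t) = t^14 - t^13 + t^12 - t^11 + t^10 - t^9 + t^8 - t^7 + t^6 - t^5 + t^4 - t^3 + t^2 - t + 1 - t^(-1) + t^(-2) - t^(-3) + t^(-4) - t^(-5) + t^(-6) - t^(-7) + t^(-8) - t^(-9) + t^(-10) - t^(-11) + t^(-12) - t^(-13) + t^(-14):
Term values: (268435456) + (67108864) + (16777216) + (4194304) + (1048576) + (262144) + (65536) + (16384) + (4096) + (1024) + (256) + (64) + (16) + (4) + (1) + (0.25) + (0.0625) + (0.015625) + (0.00390625) + (0.000976562) + (0.000244141) + (6.10352e-05) + (1.52588e-05) + (3.8147e-06) + (9.53674e-07) + (2.38419e-07) + (5.96046e-08) + (1.49012e-08) + (3.72529e-09)
Sum = 357913941.3
Rounded to 6 significant figures: 3.57914e+08

3.57914e+08


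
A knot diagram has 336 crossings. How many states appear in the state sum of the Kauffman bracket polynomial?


Each crossing contributes 2 choices (A-smoothing or B-smoothing).
Total states = 2^336 = 139984046386112763159840142535527767382602843577165595931249318810236991948760059086304843329475444736

139984046386112763159840142535527767382602843577165595931249318810236991948760059086304843329475444736


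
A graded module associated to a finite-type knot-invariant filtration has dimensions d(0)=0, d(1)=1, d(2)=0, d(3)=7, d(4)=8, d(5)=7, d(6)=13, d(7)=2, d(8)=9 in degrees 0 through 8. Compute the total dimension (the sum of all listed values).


Total dimension = d(0) + d(1) + ... + d(8)
= 0 + 1 + 0 + 7 + 8 + 7 + 13 + 2 + 9
= 47

47


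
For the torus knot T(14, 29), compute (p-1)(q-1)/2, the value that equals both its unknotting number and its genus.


For a torus knot T(p,q), both the unknotting number and genus equal (p-1)(q-1)/2.
= (14-1)(29-1)/2
= 13*28/2
= 364/2 = 182

182


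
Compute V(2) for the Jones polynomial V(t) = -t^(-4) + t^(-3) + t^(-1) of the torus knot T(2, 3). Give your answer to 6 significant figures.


Substituting t = 2 into V(t) = -t^(-4) + t^(-3) + t^(-1):
  (-)t^(-4) = -0.0625
  (+)t^(-3) = 0.125
  (+)t^(-1) = 0.5
Sum = (-0.0625) + (0.125) + (0.5)
= 0.5625
Rounded to 6 significant figures: 0.5625

0.5625


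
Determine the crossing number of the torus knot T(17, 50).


For a torus knot T(p, q) with gcd(p,q)=1,
the crossing number is min(p*(q-1), q*(p-1)).
p*(q-1) = 17*49 = 833
q*(p-1) = 50*16 = 800
min(833, 800) = 800

800


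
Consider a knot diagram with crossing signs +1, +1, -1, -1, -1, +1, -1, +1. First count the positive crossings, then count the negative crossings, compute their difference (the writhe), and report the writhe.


Step 1: Count positive crossings (+1).
Positive crossings: 4
Step 2: Count negative crossings (-1).
Negative crossings: 4
Step 3: Writhe = (positive) - (negative)
w = 4 - 4 = 0
Step 4: |w| = 0, and w is zero

0


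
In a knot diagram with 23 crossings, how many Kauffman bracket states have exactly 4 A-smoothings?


We choose which 4 of 23 crossings get A-smoothings.
C(23, 4) = 23! / (4! * 19!)
= 8855

8855


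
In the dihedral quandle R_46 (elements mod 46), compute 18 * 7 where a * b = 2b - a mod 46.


18 * 7 = 2*7 - 18 mod 46
= 14 - 18 mod 46
= -4 mod 46 = 42

42


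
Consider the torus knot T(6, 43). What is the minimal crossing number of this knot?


For a torus knot T(p, q) with gcd(p,q)=1,
the crossing number is min(p*(q-1), q*(p-1)).
p*(q-1) = 6*42 = 252
q*(p-1) = 43*5 = 215
min(252, 215) = 215

215


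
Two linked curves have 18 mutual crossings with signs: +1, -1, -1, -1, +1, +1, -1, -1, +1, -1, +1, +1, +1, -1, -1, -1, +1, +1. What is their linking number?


Step 1: Count positive crossings: 9
Step 2: Count negative crossings: 9
Step 3: Sum of signs = 9 - 9 = 0
Step 4: Linking number = sum/2 = 0/2 = 0

0


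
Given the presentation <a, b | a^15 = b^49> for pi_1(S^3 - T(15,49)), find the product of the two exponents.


The relation is a^15 = b^49.
Product of exponents = 15 * 49
= 735

735


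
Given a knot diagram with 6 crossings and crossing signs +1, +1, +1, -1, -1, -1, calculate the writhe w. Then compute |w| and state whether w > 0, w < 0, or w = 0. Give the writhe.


Step 1: Count positive crossings (+1).
Positive crossings: 3
Step 2: Count negative crossings (-1).
Negative crossings: 3
Step 3: Writhe = (positive) - (negative)
w = 3 - 3 = 0
Step 4: |w| = 0, and w is zero

0


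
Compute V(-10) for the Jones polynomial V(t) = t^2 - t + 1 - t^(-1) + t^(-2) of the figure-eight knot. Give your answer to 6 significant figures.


Substituting t = -10 into V(t) = t^2 - t + 1 - t^(-1) + t^(-2):
  (+)t^(2) = 100
  (-)t^(1) = 10
  (+)t^(0) = 1
  (-)t^(-1) = 0.1
  (+)t^(-2) = 0.01
Sum = (100) + (10) + (1) + (0.1) + (0.01)
= 111.11
Rounded to 6 significant figures: 111.11

111.11


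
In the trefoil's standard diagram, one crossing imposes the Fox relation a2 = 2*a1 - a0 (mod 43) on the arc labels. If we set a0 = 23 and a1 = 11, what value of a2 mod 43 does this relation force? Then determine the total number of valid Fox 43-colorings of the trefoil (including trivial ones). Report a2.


Step 1: Apply the given crossing relation 2*a1 - a0 - a2 = 0 (mod 43).
  a2 = 2*a1 - a0 mod 43
  a2 = 2*11 - 23 mod 43
  a2 = 22 - 23 mod 43
  a2 = -1 mod 43 = 42
Step 2: The trefoil has determinant 3.
  Number of Fox p-colorings (p prime) is p^2 if p = 3, else p.
  Since 43 does not divide 3, only trivial (constant) colorings exist.
  (So the trial a0 = 23, a1 = 11 with a0 != a1 does NOT extend to a valid coloring of the whole trefoil: the other two crossing relations require 3*(a1 - a0) = 0 (mod 43), which fails.)
  Total colorings = 43
Step 3: a2 = 42, total Fox 43-colorings = 43

42


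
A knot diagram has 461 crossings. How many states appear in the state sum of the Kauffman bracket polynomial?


Each crossing contributes 2 choices (A-smoothing or B-smoothing).
Total states = 2^461 = 5954262829429611647380060634218533145425030026750509549825967711687797048224955787888157087447151129073766576998532529631515456541611261952

5954262829429611647380060634218533145425030026750509549825967711687797048224955787888157087447151129073766576998532529631515456541611261952


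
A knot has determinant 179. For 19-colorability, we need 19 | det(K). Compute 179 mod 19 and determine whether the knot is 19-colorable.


Step 1: A knot is p-colorable if and only if p divides its determinant.
Step 2: Compute 179 mod 19.
179 = 9 * 19 + 8
Step 3: 179 mod 19 = 8
Step 4: The knot is 19-colorable: no

8


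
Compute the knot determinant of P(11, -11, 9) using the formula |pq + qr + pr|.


Step 1: Compute pq + qr + pr.
pq = 11*(-11) = -121
qr = (-11)*9 = -99
pr = 11*9 = 99
pq + qr + pr = -121 + (-99) + 99 = -121
Step 2: Take absolute value.
det(P(11,-11,9)) = |-121| = 121

121


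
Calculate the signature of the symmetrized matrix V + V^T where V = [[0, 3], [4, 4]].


Step 1: V + V^T = [[0, 7], [7, 8]]
Step 2: trace = 8, det = -49
Step 3: Discriminant = 8^2 - 4*(-49) = 260
Step 4: Eigenvalues: 12.0623, -4.06226
Step 5: Signature = (# positive eigenvalues) - (# negative eigenvalues) = 0

0


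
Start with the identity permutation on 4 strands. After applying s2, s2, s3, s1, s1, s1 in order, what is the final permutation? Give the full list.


Starting with identity [1, 2, 3, 4].
Apply generators in sequence:
  After s2: [1, 3, 2, 4]
  After s2: [1, 2, 3, 4]
  After s3: [1, 2, 4, 3]
  After s1: [2, 1, 4, 3]
  After s1: [1, 2, 4, 3]
  After s1: [2, 1, 4, 3]
Final permutation: [2, 1, 4, 3]

[2, 1, 4, 3]


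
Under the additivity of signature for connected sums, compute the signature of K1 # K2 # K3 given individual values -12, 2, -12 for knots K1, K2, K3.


The signature is additive under connected sum.
signature(K1 # K2 # K3) = (-12) + (2) + (-12)
= -22

-22


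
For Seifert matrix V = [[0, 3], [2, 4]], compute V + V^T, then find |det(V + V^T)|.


Step 1: Form V + V^T where V = [[0, 3], [2, 4]]
  V^T = [[0, 2], [3, 4]]
  V + V^T = [[0, 5], [5, 8]]
Step 2: det(V + V^T) = 0*8 - 5*5
  = 0 - 25 = -25
Step 3: Knot determinant = |det(V + V^T)| = |-25| = 25

25


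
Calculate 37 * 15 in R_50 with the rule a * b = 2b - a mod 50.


37 * 15 = 2*15 - 37 mod 50
= 30 - 37 mod 50
= -7 mod 50 = 43

43


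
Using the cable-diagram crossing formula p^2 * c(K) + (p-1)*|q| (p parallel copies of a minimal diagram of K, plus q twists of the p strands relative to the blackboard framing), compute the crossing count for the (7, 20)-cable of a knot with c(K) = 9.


Step 1: Each of the c(K) crossings of the companion diagram becomes p*p = p^2 crossings among the p parallel strands, and each of the |q| twists s_1 s_2 ... s_(p-1) adds (p-1) crossings.
  Crossings = p^2 * c(K) + (p-1)*|q|
Step 2: = 7^2 * 9 + (7-1)*20
Step 3: = 49*9 + 6*20
Step 4: = 441 + 120 = 561

561


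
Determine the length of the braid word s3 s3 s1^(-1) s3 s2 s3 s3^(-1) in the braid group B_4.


The word length counts the number of generators (including inverses).
Listing each generator: s3, s3, s1^(-1), s3, s2, s3, s3^(-1)
There are 7 generators in this braid word.

7


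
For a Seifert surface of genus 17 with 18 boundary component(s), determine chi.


chi = 2 - 2g - b
= 2 - 2*17 - 18
= 2 - 34 - 18 = -50

-50


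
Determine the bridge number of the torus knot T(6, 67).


The bridge number of T(p,q) is min(p,q).
min(6, 67) = 6

6


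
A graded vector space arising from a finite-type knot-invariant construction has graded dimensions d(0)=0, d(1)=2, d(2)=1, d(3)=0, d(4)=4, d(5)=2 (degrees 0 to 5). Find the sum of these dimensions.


Total dimension = d(0) + d(1) + ... + d(5)
= 0 + 2 + 1 + 0 + 4 + 2
= 9

9


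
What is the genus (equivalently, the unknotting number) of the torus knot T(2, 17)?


For a torus knot T(p,q), both the unknotting number and genus equal (p-1)(q-1)/2.
= (2-1)(17-1)/2
= 1*16/2
= 16/2 = 8

8


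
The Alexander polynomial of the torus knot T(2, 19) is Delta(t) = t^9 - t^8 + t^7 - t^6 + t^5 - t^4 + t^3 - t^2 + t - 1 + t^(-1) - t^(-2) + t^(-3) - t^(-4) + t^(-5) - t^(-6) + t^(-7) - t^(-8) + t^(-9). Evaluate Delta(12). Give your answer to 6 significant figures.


Substituting t = 12 into Delta(t) = t^9 - t^8 + t^7 - t^6 + t^5 - t^4 + t^3 - t^2 + t - 1 + t^(-1) - t^(-2) + t^(-3) - t^(-4) + t^(-5) - t^(-6) + t^(-7) - t^(-8) + t^(-9):
Term values: (5159780352) + (-429981696) + (35831808) + (-2985984) + (248832) + (-20736) + (1728) + (-144) + (12) + (-1) + (0.0833333) + (-0.00694444) + (0.000578704) + (-4.82253e-05) + (4.01878e-06) + (-3.34898e-07) + (2.79082e-08) + (-2.32568e-09) + (1.93807e-10)
Sum = 4762874171
Rounded to 6 significant figures: 4.76287e+09

4.76287e+09


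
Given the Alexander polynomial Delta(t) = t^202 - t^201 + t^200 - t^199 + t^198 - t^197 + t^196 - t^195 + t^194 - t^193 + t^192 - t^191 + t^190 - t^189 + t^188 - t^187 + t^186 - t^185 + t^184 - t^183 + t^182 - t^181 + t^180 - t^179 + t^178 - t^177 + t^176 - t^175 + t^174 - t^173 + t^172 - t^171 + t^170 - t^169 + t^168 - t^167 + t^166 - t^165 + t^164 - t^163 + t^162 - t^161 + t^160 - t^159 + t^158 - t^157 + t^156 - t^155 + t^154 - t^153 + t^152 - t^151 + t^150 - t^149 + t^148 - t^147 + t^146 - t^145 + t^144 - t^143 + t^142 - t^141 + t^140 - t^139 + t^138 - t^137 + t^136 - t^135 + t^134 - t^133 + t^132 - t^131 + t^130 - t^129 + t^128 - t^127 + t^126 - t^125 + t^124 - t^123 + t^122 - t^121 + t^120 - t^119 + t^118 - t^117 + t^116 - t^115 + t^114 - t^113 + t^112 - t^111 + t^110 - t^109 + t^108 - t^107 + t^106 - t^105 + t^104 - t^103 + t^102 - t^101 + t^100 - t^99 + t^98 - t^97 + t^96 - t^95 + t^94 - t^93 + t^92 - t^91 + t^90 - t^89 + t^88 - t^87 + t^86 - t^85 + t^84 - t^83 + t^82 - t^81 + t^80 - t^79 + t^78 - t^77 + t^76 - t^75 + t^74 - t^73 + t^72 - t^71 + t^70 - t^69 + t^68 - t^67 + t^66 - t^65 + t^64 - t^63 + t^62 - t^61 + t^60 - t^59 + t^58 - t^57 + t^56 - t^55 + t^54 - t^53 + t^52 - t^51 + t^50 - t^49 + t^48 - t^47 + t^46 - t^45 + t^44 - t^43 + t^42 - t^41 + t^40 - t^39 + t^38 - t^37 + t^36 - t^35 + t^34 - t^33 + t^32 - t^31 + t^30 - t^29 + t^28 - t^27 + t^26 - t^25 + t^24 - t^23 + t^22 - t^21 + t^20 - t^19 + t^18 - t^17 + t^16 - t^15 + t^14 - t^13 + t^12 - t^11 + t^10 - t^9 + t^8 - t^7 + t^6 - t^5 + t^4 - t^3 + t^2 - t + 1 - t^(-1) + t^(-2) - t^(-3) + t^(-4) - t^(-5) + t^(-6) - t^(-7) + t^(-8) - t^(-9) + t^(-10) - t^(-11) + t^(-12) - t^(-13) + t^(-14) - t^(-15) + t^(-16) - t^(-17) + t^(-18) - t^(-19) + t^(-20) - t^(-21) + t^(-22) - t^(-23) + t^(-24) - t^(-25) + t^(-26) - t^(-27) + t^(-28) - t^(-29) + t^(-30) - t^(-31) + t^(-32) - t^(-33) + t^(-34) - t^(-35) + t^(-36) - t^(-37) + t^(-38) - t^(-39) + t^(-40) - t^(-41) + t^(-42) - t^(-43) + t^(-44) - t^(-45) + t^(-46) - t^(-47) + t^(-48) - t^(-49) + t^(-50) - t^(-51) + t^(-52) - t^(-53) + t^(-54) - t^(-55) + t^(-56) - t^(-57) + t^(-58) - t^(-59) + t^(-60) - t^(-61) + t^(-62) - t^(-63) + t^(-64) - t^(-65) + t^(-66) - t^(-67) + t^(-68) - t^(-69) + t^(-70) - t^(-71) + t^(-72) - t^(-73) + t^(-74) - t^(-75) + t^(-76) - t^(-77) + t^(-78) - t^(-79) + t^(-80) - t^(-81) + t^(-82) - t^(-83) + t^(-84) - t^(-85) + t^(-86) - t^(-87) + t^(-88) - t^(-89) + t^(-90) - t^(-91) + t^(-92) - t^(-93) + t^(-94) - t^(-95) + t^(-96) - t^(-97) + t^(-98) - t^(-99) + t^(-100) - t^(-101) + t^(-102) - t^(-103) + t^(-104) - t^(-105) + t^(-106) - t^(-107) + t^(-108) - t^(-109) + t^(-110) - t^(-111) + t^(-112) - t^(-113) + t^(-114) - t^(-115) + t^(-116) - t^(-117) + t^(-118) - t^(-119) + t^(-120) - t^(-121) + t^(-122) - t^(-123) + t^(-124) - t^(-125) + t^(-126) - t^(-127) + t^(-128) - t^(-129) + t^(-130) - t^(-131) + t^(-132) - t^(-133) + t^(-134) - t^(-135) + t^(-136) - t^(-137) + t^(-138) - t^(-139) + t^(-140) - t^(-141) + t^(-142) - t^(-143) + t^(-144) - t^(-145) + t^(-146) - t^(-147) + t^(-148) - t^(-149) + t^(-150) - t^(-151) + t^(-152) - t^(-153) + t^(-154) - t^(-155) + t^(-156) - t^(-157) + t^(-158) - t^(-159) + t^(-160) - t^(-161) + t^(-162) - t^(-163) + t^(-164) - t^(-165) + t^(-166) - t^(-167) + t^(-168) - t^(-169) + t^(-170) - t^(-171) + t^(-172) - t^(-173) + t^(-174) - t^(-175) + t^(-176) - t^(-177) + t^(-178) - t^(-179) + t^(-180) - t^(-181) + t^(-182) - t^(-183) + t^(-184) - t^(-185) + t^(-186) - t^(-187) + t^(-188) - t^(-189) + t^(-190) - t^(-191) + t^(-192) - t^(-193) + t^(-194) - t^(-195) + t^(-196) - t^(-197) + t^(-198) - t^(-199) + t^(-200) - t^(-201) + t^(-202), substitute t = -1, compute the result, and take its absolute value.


Step 1: The polynomial has 405 terms with alternating signs, exponents from 202 down to -202.
Step 2: Substitute t = -1. The i-th term has coefficient (-1)^i and exponent (m-i),
  so its value is (-1)^i * (-1)^(m-i) = (-1)^m = 1 for every i.
Step 3: All 405 terms equal 1, so Delta(-1) = 405 * (1) = 405
Step 4: |Delta(-1)| = 405

405


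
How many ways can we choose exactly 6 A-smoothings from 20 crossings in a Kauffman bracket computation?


We choose which 6 of 20 crossings get A-smoothings.
C(20, 6) = 20! / (6! * 14!)
= 38760

38760


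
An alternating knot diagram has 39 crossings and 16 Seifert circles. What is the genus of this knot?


For alternating knots, g = (c - s + 1)/2.
= (39 - 16 + 1)/2
= 24/2 = 12

12


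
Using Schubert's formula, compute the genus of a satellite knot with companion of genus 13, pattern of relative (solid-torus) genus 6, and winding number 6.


Schubert: g(satellite) = g_rel(pattern) + |winding| * g(companion),
where g_rel(pattern) is the genus of the pattern relative to the solid torus.
= 6 + 6 * 13
= 6 + 78 = 84

84
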